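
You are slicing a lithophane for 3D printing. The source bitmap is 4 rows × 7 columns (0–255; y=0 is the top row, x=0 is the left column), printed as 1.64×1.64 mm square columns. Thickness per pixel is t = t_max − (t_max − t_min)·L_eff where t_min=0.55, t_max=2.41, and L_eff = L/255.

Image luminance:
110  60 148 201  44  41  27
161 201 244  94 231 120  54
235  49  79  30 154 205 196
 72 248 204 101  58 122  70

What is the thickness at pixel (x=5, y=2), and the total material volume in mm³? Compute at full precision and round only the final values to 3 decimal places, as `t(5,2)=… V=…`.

span = t_max - t_min = 2.41 - 0.55 = 1.860
L(5,2) = 205, L_eff = 205/255 = 0.803922
t(5,2) = 2.41 - 1.860·0.803922 = 0.915
Σt over all 4·7 pixels = 176461/4250 ≈ 41.5202353
V = pitch²·Σt = 1.64²·176461/4250 = 111.673

t(5,2)=0.915 V=111.673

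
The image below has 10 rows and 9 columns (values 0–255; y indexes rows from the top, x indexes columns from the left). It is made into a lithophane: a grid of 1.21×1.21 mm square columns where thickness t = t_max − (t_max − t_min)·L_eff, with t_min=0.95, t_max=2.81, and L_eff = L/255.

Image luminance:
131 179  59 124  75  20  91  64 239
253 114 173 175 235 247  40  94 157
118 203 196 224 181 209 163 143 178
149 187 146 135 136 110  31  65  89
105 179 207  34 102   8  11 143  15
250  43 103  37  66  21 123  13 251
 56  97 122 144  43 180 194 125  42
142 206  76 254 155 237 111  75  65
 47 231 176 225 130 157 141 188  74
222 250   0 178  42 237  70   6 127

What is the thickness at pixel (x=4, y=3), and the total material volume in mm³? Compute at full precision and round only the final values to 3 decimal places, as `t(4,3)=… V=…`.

span = t_max - t_min = 2.81 - 0.95 = 1.860
L(4,3) = 136, L_eff = 136/255 = 0.533333
t(4,3) = 2.81 - 1.860·0.533333 = 1.818
Σt over all 10·9 pixels = 356543/2125 ≈ 167.7849412
V = pitch²·Σt = 1.21²·356543/2125 = 245.654

t(4,3)=1.818 V=245.654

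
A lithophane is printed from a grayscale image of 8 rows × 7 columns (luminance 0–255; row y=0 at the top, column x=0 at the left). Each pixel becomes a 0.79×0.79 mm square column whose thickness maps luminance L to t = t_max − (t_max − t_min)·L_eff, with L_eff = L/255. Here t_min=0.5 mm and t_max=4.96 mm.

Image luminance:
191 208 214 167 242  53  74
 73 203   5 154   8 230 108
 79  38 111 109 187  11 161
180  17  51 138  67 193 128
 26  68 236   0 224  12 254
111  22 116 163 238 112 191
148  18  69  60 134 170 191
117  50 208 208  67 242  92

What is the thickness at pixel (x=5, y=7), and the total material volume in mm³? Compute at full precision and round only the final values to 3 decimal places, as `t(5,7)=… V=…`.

t(5,7)=0.727 V=97.519

span = t_max - t_min = 4.96 - 0.5 = 4.460
L(5,7) = 242, L_eff = 242/255 = 0.949020
t(5,7) = 4.96 - 4.460·0.949020 = 0.727
Σt over all 8·7 pixels = 1992259/12750 ≈ 156.2556078
V = pitch²·Σt = 0.79²·1992259/12750 = 97.519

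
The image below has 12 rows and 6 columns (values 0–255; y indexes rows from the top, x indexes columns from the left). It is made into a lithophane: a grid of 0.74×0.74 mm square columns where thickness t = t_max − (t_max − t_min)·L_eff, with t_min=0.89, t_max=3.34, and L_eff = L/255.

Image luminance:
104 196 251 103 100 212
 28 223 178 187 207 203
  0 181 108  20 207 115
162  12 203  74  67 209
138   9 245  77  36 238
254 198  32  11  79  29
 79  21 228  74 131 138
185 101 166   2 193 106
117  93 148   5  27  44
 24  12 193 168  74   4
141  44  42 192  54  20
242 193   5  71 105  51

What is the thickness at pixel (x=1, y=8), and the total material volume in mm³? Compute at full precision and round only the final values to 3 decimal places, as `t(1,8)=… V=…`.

span = t_max - t_min = 3.34 - 0.89 = 2.450
L(1,8) = 93, L_eff = 93/255 = 0.364706
t(1,8) = 3.34 - 2.450·0.364706 = 2.446
Σt over all 12·6 pixels = 825187/5100 ≈ 161.8013725
V = pitch²·Σt = 0.74²·825187/5100 = 88.602

t(1,8)=2.446 V=88.602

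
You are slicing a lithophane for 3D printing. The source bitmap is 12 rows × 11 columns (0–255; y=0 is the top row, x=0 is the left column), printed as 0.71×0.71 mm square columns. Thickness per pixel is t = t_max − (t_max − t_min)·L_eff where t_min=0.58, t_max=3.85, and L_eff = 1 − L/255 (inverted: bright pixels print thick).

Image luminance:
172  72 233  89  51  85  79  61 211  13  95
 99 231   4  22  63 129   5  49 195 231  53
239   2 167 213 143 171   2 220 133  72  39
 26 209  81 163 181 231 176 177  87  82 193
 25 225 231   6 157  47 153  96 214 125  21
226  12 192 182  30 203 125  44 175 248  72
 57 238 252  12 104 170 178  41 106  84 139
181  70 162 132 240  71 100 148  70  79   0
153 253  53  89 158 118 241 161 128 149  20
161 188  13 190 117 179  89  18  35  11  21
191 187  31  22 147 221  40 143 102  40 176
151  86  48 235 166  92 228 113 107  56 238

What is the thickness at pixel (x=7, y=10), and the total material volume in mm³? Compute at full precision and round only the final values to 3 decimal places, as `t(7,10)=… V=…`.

span = t_max - t_min = 3.85 - 0.58 = 3.270
L(7,10) = 143, L_eff = 1 - 143/255 = 0.439216 (inverted)
t(7,10) = 3.85 - 3.270·0.439216 = 2.414
Σt over all 12·11 pixels = 2400973/8500 ≈ 282.4674118
V = pitch²·Σt = 0.71²·2400973/8500 = 142.392

t(7,10)=2.414 V=142.392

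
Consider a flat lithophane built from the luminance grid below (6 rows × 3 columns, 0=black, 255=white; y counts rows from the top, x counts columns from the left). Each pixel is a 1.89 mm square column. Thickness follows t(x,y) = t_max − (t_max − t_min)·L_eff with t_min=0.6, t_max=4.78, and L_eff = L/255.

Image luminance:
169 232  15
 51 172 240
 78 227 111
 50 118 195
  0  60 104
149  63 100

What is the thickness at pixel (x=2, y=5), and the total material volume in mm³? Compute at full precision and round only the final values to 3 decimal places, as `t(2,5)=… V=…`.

t(2,5)=3.141 V=182.388

span = t_max - t_min = 4.78 - 0.6 = 4.180
L(2,5) = 100, L_eff = 100/255 = 0.392157
t(2,5) = 4.78 - 4.180·0.392157 = 3.141
Σt over all 6·3 pixels = 325502/6375 ≈ 51.0591373
V = pitch²·Σt = 1.89²·325502/6375 = 182.388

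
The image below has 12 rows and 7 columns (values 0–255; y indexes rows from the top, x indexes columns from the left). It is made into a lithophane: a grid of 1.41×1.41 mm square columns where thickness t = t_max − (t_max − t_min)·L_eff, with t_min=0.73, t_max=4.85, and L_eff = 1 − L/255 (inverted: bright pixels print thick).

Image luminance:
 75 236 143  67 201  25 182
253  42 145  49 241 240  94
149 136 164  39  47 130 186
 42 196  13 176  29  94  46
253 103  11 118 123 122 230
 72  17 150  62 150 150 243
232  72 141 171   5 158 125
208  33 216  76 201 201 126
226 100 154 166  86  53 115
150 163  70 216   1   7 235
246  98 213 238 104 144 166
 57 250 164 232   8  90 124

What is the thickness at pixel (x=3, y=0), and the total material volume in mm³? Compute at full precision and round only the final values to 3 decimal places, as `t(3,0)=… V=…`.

t(3,0)=1.813 V=477.977

span = t_max - t_min = 4.85 - 0.73 = 4.120
L(3,0) = 67, L_eff = 1 - 67/255 = 0.737255 (inverted)
t(3,0) = 4.85 - 4.120·0.737255 = 1.813
Σt over all 12·7 pixels = 102178/425 ≈ 240.4188235
V = pitch²·Σt = 1.41²·102178/425 = 477.977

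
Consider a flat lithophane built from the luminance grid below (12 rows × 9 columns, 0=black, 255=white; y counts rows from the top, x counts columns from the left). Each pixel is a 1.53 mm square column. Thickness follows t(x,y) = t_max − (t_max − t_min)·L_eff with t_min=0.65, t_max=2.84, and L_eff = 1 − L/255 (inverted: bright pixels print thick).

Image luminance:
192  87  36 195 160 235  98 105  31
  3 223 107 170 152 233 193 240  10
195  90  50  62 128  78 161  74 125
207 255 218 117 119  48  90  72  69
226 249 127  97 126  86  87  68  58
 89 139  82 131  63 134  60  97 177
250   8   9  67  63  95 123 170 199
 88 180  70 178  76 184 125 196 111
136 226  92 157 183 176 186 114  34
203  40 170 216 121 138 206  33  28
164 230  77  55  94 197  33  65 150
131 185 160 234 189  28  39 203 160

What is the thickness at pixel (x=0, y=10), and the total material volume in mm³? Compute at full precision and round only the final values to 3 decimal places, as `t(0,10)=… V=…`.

span = t_max - t_min = 2.84 - 0.65 = 2.190
L(0,10) = 164, L_eff = 1 - 164/255 = 0.356863 (inverted)
t(0,10) = 2.84 - 2.190·0.356863 = 2.058
Σt over all 12·9 pixels = 1601837/8500 ≈ 188.4514118
V = pitch²·Σt = 1.53²·1601837/8500 = 441.146

t(0,10)=2.058 V=441.146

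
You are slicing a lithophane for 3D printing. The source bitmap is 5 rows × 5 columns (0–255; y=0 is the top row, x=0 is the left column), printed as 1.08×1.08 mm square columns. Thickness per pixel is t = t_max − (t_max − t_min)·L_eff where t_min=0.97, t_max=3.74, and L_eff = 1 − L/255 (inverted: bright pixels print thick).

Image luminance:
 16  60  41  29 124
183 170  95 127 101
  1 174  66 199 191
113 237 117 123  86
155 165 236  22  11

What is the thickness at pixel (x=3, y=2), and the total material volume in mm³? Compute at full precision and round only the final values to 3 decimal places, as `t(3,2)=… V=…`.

span = t_max - t_min = 3.74 - 0.97 = 2.770
L(3,2) = 199, L_eff = 1 - 199/255 = 0.219608 (inverted)
t(3,2) = 3.74 - 2.770·0.219608 = 3.132
Σt over all 5·5 pixels = 1405609/25500 ≈ 55.1219216
V = pitch²·Σt = 1.08²·1405609/25500 = 64.294

t(3,2)=3.132 V=64.294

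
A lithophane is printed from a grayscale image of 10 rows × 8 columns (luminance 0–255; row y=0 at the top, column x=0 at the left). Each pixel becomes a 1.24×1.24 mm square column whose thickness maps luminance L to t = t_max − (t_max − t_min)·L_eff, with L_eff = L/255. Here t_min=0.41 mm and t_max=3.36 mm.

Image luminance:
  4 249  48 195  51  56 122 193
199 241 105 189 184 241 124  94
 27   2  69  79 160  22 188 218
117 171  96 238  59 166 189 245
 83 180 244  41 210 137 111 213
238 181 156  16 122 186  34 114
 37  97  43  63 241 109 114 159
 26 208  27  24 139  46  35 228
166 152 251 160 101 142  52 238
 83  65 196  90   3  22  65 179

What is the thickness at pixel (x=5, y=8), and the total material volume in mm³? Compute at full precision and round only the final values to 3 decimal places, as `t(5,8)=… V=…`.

span = t_max - t_min = 3.36 - 0.41 = 2.950
L(5,8) = 142, L_eff = 142/255 = 0.556863
t(5,8) = 3.36 - 2.950·0.556863 = 1.717
Σt over all 10·8 pixels = 192742/1275 ≈ 151.1701961
V = pitch²·Σt = 1.24²·192742/1275 = 232.439

t(5,8)=1.717 V=232.439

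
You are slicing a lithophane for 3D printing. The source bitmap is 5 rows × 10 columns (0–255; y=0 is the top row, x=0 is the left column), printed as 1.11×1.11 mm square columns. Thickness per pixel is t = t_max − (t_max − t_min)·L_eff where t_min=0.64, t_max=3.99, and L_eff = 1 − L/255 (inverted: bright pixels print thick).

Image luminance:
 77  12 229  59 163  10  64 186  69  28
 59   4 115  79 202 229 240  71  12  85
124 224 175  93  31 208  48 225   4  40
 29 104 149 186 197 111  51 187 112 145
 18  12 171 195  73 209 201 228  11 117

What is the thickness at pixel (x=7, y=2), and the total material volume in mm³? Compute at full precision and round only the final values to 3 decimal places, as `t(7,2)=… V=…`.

span = t_max - t_min = 3.99 - 0.64 = 3.350
L(7,2) = 225, L_eff = 1 - 225/255 = 0.117647 (inverted)
t(7,2) = 3.99 - 3.350·0.117647 = 3.596
Σt over all 5·10 pixels = 543157/5100 ≈ 106.5013725
V = pitch²·Σt = 1.11²·543157/5100 = 131.220

t(7,2)=3.596 V=131.220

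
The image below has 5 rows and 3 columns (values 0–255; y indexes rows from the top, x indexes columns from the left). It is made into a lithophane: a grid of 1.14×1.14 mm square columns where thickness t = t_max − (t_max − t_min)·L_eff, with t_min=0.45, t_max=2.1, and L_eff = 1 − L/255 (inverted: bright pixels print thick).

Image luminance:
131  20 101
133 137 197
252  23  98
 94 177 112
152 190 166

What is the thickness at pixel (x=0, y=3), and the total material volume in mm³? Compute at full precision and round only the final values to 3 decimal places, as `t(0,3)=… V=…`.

t(0,3)=1.058 V=25.448

span = t_max - t_min = 2.1 - 0.45 = 1.650
L(0,3) = 94, L_eff = 1 - 94/255 = 0.631373 (inverted)
t(0,3) = 2.1 - 1.650·0.631373 = 1.058
Σt over all 5·3 pixels = 8322/425 ≈ 19.5811765
V = pitch²·Σt = 1.14²·8322/425 = 25.448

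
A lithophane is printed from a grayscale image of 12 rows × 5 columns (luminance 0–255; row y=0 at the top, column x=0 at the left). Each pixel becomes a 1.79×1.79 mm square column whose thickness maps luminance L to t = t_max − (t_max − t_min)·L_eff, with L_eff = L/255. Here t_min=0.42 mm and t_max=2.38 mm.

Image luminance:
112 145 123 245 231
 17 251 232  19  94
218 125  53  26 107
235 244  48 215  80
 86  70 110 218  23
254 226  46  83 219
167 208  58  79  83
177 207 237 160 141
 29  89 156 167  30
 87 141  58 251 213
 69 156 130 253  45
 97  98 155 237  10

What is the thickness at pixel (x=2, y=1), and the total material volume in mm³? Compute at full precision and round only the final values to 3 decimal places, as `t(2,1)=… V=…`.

t(2,1)=0.597 V=257.003

span = t_max - t_min = 2.38 - 0.42 = 1.960
L(2,1) = 232, L_eff = 232/255 = 0.909804
t(2,1) = 2.38 - 1.960·0.909804 = 0.597
Σt over all 12·5 pixels = 30079/375 ≈ 80.2106667
V = pitch²·Σt = 1.79²·30079/375 = 257.003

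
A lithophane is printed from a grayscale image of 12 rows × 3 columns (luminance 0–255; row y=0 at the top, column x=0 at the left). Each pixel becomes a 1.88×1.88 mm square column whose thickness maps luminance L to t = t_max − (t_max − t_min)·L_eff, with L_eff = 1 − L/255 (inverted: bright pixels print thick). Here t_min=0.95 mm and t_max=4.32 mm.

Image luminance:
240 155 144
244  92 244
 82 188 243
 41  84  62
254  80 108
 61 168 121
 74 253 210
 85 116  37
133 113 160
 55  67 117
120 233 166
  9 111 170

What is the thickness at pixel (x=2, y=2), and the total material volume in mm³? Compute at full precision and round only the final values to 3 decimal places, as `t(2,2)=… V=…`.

t(2,2)=4.161 V=346.951

span = t_max - t_min = 4.32 - 0.95 = 3.370
L(2,2) = 243, L_eff = 1 - 243/255 = 0.047059 (inverted)
t(2,2) = 4.32 - 3.370·0.047059 = 4.161
Σt over all 12·3 pixels = 125159/1275 ≈ 98.1639216
V = pitch²·Σt = 1.88²·125159/1275 = 346.951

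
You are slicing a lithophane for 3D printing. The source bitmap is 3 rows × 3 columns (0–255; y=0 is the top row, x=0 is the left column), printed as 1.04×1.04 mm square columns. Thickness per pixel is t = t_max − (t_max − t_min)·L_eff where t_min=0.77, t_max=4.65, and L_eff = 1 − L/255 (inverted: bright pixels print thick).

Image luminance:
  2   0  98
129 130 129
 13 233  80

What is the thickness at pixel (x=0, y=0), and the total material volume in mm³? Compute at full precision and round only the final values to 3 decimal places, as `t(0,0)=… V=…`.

t(0,0)=0.800 V=20.892

span = t_max - t_min = 4.65 - 0.77 = 3.880
L(0,0) = 2, L_eff = 1 - 2/255 = 0.992157 (inverted)
t(0,0) = 4.65 - 3.880·0.992157 = 0.800
Σt over all 3·3 pixels = 492547/25500 ≈ 19.3155686
V = pitch²·Σt = 1.04²·492547/25500 = 20.892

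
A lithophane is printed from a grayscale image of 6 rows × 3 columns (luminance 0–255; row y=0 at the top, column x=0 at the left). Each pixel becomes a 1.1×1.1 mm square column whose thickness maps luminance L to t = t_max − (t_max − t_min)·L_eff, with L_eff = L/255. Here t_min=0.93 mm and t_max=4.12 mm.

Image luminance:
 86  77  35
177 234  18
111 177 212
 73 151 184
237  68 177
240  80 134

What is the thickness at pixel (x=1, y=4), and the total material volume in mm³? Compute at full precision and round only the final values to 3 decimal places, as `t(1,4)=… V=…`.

t(1,4)=3.269 V=52.330

span = t_max - t_min = 4.12 - 0.93 = 3.190
L(1,4) = 68, L_eff = 68/255 = 0.266667
t(1,4) = 4.12 - 3.190·0.266667 = 3.269
Σt over all 6·3 pixels = 1102831/25500 ≈ 43.2482745
V = pitch²·Σt = 1.1²·1102831/25500 = 52.330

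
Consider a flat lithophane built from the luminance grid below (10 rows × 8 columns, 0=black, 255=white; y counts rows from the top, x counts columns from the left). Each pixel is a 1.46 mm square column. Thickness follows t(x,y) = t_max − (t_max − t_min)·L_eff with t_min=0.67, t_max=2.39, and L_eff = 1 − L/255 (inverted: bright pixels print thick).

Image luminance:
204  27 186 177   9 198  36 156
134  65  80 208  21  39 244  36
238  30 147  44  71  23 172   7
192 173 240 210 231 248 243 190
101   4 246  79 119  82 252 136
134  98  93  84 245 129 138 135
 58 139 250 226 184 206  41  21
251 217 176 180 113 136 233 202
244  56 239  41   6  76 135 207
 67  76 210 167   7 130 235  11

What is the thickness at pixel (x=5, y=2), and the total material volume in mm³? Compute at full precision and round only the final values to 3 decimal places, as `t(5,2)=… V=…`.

t(5,2)=0.825 V=270.886

span = t_max - t_min = 2.39 - 0.67 = 1.720
L(5,2) = 23, L_eff = 1 - 23/255 = 0.909804 (inverted)
t(5,2) = 2.39 - 1.720·0.909804 = 0.825
Σt over all 10·8 pixels = 810142/6375 ≈ 127.0810980
V = pitch²·Σt = 1.46²·810142/6375 = 270.886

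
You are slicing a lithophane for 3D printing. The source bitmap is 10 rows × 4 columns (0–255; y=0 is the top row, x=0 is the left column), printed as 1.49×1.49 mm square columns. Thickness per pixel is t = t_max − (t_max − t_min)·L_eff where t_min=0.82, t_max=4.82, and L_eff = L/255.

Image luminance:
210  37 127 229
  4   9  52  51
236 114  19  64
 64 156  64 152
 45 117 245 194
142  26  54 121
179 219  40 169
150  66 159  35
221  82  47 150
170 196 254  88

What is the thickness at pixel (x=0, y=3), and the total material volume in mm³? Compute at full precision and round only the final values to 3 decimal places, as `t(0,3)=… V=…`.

span = t_max - t_min = 4.82 - 0.82 = 4.000
L(0,3) = 64, L_eff = 64/255 = 0.250980
t(0,3) = 4.82 - 4.000·0.250980 = 3.816
Σt over all 10·4 pixels = 30136/255 ≈ 118.1803922
V = pitch²·Σt = 1.49²·30136/255 = 262.372

t(0,3)=3.816 V=262.372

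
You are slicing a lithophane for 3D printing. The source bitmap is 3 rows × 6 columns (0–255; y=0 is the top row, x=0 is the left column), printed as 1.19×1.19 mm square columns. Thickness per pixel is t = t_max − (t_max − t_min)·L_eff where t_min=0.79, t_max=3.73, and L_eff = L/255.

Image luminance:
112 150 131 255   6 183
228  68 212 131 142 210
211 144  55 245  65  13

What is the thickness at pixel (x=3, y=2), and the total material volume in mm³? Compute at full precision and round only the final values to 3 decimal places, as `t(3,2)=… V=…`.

t(3,2)=0.905 V=53.264

span = t_max - t_min = 3.73 - 0.79 = 2.940
L(3,2) = 245, L_eff = 245/255 = 0.960784
t(3,2) = 3.73 - 2.940·0.960784 = 0.905
Σt over all 3·6 pixels = 79928/2125 ≈ 37.6131765
V = pitch²·Σt = 1.19²·79928/2125 = 53.264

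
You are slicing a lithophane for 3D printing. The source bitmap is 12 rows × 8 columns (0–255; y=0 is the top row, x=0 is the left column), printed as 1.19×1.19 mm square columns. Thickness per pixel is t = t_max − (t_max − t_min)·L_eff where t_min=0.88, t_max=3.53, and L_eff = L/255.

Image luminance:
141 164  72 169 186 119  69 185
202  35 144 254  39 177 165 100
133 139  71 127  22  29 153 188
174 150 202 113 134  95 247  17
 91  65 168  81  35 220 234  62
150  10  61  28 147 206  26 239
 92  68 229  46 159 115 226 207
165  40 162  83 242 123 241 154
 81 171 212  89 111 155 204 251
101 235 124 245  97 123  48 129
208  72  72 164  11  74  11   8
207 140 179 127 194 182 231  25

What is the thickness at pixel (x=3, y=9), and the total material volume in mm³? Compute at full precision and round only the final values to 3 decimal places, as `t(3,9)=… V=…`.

span = t_max - t_min = 3.53 - 0.88 = 2.650
L(3,9) = 245, L_eff = 245/255 = 0.960784
t(3,9) = 3.53 - 2.650·0.960784 = 0.984
Σt over all 12·8 pixels = 42269/204 ≈ 207.2009804
V = pitch²·Σt = 1.19²·42269/204 = 293.417

t(3,9)=0.984 V=293.417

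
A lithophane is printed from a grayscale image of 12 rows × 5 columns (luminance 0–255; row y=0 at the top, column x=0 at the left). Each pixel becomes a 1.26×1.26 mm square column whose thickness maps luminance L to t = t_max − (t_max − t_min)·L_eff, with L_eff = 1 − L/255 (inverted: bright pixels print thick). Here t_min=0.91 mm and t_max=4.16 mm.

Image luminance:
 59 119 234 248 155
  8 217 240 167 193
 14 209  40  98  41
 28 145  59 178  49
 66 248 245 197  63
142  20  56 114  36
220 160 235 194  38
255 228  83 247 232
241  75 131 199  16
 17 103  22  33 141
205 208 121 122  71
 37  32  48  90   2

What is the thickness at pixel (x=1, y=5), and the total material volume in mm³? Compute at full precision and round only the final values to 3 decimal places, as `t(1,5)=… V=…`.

span = t_max - t_min = 4.16 - 0.91 = 3.250
L(1,5) = 20, L_eff = 1 - 20/255 = 0.921569 (inverted)
t(1,5) = 4.16 - 3.250·0.921569 = 1.165
Σt over all 12·5 pixels = 25519/170 ≈ 150.1117647
V = pitch²·Σt = 1.26²·25519/170 = 238.317

t(1,5)=1.165 V=238.317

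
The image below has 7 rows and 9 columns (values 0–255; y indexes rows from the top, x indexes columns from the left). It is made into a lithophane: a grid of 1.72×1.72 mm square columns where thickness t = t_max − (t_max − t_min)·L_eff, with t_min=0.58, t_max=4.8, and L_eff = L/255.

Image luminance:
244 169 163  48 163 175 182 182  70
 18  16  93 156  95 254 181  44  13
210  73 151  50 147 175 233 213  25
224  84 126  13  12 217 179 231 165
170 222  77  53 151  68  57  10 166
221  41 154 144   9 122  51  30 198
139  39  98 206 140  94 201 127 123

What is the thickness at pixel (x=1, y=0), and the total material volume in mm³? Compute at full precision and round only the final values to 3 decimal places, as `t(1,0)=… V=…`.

t(1,0)=2.003 V=507.602

span = t_max - t_min = 4.8 - 0.58 = 4.220
L(1,0) = 169, L_eff = 169/255 = 0.662745
t(1,0) = 4.8 - 4.220·0.662745 = 2.003
Σt over all 7·9 pixels = 171.58
V = pitch²·Σt = 1.72²·171.58 = 507.602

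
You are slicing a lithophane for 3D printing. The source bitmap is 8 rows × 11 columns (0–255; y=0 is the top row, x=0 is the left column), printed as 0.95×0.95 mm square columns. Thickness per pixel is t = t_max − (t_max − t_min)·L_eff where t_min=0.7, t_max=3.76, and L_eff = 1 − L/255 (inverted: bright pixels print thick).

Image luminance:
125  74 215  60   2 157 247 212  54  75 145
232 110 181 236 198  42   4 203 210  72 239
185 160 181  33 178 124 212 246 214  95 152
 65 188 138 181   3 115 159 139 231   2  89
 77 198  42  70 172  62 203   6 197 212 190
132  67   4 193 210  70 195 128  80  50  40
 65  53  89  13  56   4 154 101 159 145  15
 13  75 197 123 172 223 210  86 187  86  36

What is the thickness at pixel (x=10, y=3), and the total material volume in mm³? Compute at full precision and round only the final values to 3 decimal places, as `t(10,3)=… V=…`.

t(10,3)=1.768 V=175.190

span = t_max - t_min = 3.76 - 0.7 = 3.060
L(10,3) = 89, L_eff = 1 - 89/255 = 0.650980 (inverted)
t(10,3) = 3.76 - 3.060·0.650980 = 1.768
Σt over all 8·11 pixels = 194.116
V = pitch²·Σt = 0.95²·194.116 = 175.190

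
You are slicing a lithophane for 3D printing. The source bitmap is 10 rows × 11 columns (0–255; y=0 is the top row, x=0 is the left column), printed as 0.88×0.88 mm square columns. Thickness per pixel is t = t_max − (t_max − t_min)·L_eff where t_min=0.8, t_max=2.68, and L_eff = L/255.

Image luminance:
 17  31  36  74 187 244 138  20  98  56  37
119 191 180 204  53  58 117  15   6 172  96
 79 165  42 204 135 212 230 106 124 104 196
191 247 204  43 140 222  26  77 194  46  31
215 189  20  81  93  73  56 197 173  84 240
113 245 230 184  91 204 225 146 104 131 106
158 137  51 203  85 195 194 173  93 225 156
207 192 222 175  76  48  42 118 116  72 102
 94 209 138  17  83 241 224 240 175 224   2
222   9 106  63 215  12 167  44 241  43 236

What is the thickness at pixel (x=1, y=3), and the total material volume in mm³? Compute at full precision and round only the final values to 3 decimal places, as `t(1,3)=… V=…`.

span = t_max - t_min = 2.68 - 0.8 = 1.880
L(1,3) = 247, L_eff = 247/255 = 0.968627
t(1,3) = 2.68 - 1.880·0.968627 = 0.859
Σt over all 10·11 pixels = 400662/2125 ≈ 188.5468235
V = pitch²·Σt = 0.88²·400662/2125 = 146.011

t(1,3)=0.859 V=146.011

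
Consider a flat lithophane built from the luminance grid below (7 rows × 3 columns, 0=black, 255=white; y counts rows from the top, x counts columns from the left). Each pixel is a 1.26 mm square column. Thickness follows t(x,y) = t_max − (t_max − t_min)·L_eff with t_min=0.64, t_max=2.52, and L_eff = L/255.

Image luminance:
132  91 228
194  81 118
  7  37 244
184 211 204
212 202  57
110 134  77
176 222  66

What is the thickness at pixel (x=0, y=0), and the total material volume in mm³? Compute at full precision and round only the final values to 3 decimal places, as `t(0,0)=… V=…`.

t(0,0)=1.547 V=49.054

span = t_max - t_min = 2.52 - 0.64 = 1.880
L(0,0) = 132, L_eff = 132/255 = 0.517647
t(0,0) = 2.52 - 1.880·0.517647 = 1.547
Σt over all 7·3 pixels = 196976/6375 ≈ 30.8981961
V = pitch²·Σt = 1.26²·196976/6375 = 49.054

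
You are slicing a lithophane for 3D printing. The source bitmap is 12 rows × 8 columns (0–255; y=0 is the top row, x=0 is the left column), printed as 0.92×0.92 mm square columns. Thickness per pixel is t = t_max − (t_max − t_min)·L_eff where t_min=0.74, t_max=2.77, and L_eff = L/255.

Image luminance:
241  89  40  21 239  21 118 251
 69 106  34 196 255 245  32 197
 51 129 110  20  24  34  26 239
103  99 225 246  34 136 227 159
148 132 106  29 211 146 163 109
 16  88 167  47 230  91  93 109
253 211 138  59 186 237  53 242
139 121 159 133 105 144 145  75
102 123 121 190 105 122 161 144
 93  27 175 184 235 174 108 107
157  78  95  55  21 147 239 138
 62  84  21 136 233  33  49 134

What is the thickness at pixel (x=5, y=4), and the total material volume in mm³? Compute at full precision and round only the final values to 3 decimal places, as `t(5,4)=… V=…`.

t(5,4)=1.608 V=143.181

span = t_max - t_min = 2.77 - 0.74 = 2.030
L(5,4) = 146, L_eff = 146/255 = 0.572549
t(5,4) = 2.77 - 2.030·0.572549 = 1.608
Σt over all 12·8 pixels = 2156849/12750 ≈ 169.1646275
V = pitch²·Σt = 0.92²·2156849/12750 = 143.181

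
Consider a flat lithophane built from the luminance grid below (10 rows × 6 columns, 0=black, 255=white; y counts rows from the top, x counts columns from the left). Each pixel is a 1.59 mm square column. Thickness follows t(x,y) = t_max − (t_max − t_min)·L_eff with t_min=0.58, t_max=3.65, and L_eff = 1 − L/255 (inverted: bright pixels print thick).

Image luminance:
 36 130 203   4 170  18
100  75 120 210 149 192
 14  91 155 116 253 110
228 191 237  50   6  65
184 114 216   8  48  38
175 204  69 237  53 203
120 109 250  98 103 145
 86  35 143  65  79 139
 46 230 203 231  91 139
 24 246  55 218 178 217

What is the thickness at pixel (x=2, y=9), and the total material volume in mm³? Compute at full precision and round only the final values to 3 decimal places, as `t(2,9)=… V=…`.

t(2,9)=1.242 V=323.007

span = t_max - t_min = 3.65 - 0.58 = 3.070
L(2,9) = 55, L_eff = 1 - 55/255 = 0.784314 (inverted)
t(2,9) = 3.65 - 3.070·0.784314 = 1.242
Σt over all 10·6 pixels = 543009/4250 ≈ 127.7668235
V = pitch²·Σt = 1.59²·543009/4250 = 323.007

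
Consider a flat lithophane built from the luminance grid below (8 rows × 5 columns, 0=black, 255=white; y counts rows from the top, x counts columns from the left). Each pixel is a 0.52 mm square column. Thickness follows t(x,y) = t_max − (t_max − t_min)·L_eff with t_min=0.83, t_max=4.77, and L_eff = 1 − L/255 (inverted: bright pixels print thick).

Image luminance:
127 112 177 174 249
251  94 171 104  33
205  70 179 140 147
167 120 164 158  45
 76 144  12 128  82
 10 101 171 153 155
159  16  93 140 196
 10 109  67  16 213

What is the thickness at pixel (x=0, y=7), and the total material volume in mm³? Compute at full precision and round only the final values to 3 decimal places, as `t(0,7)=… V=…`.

span = t_max - t_min = 4.77 - 0.83 = 3.940
L(0,7) = 10, L_eff = 1 - 10/255 = 0.960784 (inverted)
t(0,7) = 4.77 - 3.940·0.960784 = 0.985
Σt over all 8·5 pixels = 232681/2125 ≈ 109.4969412
V = pitch²·Σt = 0.52²·232681/2125 = 29.608

t(0,7)=0.985 V=29.608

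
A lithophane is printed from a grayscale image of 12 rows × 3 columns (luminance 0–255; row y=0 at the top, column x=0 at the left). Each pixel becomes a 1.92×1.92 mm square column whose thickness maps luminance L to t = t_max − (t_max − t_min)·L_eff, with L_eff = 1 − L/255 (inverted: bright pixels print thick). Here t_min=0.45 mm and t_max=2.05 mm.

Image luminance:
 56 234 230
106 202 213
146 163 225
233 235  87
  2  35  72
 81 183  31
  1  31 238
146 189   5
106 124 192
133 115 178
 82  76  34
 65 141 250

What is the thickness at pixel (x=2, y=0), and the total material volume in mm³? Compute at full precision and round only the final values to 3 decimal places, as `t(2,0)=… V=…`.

span = t_max - t_min = 2.05 - 0.45 = 1.600
L(2,0) = 230, L_eff = 1 - 230/255 = 0.098039 (inverted)
t(2,0) = 2.05 - 1.600·0.098039 = 1.893
Σt over all 12·3 pixels = 2311/51 ≈ 45.3137255
V = pitch²·Σt = 1.92²·2311/51 = 167.045

t(2,0)=1.893 V=167.045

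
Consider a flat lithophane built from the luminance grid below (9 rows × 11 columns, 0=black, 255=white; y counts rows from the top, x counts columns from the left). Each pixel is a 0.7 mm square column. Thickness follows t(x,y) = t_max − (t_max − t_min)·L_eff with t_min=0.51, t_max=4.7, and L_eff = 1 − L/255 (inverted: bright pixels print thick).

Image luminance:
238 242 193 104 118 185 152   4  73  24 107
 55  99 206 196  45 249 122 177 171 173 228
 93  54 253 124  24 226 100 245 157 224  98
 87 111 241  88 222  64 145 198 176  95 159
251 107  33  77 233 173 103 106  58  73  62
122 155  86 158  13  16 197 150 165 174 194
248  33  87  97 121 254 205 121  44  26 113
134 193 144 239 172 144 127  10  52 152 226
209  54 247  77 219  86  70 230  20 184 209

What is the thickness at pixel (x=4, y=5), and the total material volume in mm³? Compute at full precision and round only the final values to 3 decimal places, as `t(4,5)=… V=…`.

t(4,5)=0.724 V=134.223

span = t_max - t_min = 4.7 - 0.51 = 4.190
L(4,5) = 13, L_eff = 1 - 13/255 = 0.949020 (inverted)
t(4,5) = 4.7 - 4.190·0.949020 = 0.724
Σt over all 9·11 pixels = 6985057/25500 ≈ 273.9238039
V = pitch²·Σt = 0.7²·6985057/25500 = 134.223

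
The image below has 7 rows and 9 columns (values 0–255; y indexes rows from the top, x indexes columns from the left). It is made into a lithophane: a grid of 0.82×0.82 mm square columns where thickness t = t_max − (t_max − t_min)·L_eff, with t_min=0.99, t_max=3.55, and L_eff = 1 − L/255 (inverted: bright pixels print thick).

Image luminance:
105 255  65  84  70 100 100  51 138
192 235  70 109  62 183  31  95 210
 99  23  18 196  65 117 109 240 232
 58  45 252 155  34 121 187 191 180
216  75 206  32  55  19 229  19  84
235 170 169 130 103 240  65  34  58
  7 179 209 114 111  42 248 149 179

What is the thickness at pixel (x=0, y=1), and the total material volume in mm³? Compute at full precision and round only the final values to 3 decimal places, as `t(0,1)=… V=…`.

t(0,1)=2.918 V=94.955

span = t_max - t_min = 3.55 - 0.99 = 2.560
L(0,1) = 192, L_eff = 1 - 192/255 = 0.247059 (inverted)
t(0,1) = 3.55 - 2.560·0.247059 = 2.918
Σt over all 7·9 pixels = 141.218
V = pitch²·Σt = 0.82²·141.218 = 94.955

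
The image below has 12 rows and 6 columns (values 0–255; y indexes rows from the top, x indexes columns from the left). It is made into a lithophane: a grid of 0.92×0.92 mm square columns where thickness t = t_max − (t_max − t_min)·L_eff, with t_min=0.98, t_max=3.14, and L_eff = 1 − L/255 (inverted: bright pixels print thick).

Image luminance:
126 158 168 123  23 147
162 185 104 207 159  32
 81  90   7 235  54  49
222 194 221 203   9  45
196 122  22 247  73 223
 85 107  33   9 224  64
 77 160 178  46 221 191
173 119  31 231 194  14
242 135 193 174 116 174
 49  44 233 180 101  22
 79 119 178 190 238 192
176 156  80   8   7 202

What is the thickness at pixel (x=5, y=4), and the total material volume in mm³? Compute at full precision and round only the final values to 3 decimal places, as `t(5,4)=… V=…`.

span = t_max - t_min = 3.14 - 0.98 = 2.160
L(5,4) = 223, L_eff = 1 - 223/255 = 0.125490 (inverted)
t(5,4) = 3.14 - 2.160·0.125490 = 2.869
Σt over all 12·6 pixels = 317916/2125 ≈ 149.6075294
V = pitch²·Σt = 0.92²·317916/2125 = 126.628

t(5,4)=2.869 V=126.628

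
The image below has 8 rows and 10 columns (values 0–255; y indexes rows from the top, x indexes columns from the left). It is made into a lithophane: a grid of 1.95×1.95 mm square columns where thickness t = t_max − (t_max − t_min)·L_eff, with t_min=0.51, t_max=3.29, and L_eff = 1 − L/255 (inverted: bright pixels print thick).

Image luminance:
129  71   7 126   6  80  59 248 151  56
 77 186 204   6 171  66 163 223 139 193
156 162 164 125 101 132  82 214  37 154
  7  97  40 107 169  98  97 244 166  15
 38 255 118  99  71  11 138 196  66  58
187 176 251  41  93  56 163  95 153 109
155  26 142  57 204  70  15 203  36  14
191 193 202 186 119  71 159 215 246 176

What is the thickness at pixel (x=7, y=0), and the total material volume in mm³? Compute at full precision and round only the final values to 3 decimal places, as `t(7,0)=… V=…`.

t(7,0)=3.214 V=560.652

span = t_max - t_min = 3.29 - 0.51 = 2.780
L(7,0) = 248, L_eff = 1 - 248/255 = 0.027451 (inverted)
t(7,0) = 3.29 - 2.780·0.027451 = 3.214
Σt over all 8·10 pixels = 939949/6375 ≈ 147.4429804
V = pitch²·Σt = 1.95²·939949/6375 = 560.652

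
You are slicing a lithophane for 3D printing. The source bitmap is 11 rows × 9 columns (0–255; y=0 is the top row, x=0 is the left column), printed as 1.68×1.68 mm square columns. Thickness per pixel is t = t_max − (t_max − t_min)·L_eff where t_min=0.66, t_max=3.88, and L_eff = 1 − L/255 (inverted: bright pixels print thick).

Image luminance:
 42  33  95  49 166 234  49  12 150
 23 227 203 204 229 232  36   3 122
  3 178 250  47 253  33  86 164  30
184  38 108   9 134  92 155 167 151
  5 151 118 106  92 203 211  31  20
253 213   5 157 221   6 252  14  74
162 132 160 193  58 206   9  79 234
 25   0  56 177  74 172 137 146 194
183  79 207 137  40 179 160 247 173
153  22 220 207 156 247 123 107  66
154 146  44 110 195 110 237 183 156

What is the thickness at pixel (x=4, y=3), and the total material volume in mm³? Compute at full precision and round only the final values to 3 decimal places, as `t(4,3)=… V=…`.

span = t_max - t_min = 3.88 - 0.66 = 3.220
L(4,3) = 134, L_eff = 1 - 134/255 = 0.474510 (inverted)
t(4,3) = 3.88 - 3.220·0.474510 = 2.352
Σt over all 11·9 pixels = 2858143/12750 ≈ 224.1680784
V = pitch²·Σt = 1.68²·2858143/12750 = 632.692

t(4,3)=2.352 V=632.692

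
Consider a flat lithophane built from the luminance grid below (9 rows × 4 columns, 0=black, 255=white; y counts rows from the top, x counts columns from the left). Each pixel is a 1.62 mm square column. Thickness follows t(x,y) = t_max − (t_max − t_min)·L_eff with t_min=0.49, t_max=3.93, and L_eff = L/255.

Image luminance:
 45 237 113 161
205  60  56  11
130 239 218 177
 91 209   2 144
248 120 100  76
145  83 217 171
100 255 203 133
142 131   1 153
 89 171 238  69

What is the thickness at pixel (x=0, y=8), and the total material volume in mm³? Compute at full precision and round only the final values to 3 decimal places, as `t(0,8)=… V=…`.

span = t_max - t_min = 3.93 - 0.49 = 3.440
L(0,8) = 89, L_eff = 89/255 = 0.349020
t(0,8) = 3.93 - 3.440·0.349020 = 2.729
Σt over all 9·4 pixels = 476837/6375 ≈ 74.7979608
V = pitch²·Σt = 1.62²·476837/6375 = 196.300

t(0,8)=2.729 V=196.300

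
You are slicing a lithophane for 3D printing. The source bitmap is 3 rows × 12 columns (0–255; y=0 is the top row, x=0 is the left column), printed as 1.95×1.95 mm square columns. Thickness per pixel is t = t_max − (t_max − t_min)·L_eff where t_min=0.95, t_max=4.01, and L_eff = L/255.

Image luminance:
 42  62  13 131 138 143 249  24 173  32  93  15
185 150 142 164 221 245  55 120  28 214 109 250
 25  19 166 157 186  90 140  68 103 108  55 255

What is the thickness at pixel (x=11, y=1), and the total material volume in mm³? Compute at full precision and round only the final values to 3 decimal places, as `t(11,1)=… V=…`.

t(11,1)=1.010 V=349.526

span = t_max - t_min = 4.01 - 0.95 = 3.060
L(11,1) = 250, L_eff = 250/255 = 0.980392
t(11,1) = 4.01 - 3.060·0.980392 = 1.010
Σt over all 3·12 pixels = 91.92
V = pitch²·Σt = 1.95²·91.92 = 349.526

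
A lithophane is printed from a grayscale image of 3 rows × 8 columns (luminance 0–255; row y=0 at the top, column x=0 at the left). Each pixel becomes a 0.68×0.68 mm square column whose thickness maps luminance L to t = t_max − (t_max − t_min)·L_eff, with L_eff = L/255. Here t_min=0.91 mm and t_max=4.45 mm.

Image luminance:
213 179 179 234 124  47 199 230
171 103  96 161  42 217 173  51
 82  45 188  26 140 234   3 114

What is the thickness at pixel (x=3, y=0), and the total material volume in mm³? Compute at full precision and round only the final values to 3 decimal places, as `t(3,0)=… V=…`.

span = t_max - t_min = 4.45 - 0.91 = 3.540
L(3,0) = 234, L_eff = 234/255 = 0.917647
t(3,0) = 4.45 - 3.540·0.917647 = 1.202
Σt over all 3·8 pixels = 262091/4250 ≈ 61.6684706
V = pitch²·Σt = 0.68²·262091/4250 = 28.516

t(3,0)=1.202 V=28.516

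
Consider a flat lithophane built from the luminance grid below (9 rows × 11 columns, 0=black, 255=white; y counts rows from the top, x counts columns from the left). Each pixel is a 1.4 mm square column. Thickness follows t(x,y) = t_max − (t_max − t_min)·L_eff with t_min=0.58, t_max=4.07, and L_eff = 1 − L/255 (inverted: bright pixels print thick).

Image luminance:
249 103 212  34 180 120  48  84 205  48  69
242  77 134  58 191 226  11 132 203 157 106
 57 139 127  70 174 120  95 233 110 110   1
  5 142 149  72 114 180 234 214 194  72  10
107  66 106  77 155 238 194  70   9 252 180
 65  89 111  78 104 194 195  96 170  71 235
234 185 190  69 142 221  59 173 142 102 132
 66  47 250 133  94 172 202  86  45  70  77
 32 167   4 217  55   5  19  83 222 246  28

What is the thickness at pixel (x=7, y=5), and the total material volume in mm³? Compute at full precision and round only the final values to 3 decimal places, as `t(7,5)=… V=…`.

t(7,5)=1.894 V=443.619

span = t_max - t_min = 4.07 - 0.58 = 3.490
L(7,5) = 96, L_eff = 1 - 96/255 = 0.623529 (inverted)
t(7,5) = 4.07 - 3.490·0.623529 = 1.894
Σt over all 9·11 pixels = 226.336
V = pitch²·Σt = 1.4²·226.336 = 443.619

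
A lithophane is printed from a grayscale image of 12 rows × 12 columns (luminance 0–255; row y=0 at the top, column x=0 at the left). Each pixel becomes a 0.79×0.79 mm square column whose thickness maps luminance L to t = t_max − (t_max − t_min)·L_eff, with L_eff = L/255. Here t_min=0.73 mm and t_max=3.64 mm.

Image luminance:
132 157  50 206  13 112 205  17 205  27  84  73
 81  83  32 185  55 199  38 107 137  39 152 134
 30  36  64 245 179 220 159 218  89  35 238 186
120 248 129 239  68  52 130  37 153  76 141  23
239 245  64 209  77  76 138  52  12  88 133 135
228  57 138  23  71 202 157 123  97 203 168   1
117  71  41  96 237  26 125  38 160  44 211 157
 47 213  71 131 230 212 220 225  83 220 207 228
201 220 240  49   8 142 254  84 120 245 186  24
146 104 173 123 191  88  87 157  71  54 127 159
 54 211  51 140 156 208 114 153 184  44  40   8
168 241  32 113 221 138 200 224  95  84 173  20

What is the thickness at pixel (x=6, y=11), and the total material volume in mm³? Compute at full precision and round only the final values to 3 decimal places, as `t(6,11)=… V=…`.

t(6,11)=1.358 V=196.730

span = t_max - t_min = 3.64 - 0.73 = 2.910
L(6,11) = 200, L_eff = 200/255 = 0.784314
t(6,11) = 3.64 - 2.910·0.784314 = 1.358
Σt over all 12·12 pixels = 315.222
V = pitch²·Σt = 0.79²·315.222 = 196.730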